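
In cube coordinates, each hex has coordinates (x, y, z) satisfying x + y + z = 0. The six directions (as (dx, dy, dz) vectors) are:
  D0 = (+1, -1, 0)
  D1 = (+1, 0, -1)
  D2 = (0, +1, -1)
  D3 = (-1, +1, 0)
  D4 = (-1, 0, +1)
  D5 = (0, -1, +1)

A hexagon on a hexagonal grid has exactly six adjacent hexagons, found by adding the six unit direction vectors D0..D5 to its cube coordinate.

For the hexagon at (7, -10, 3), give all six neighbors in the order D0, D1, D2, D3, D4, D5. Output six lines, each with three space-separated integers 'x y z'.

Center: (7, -10, 3). Add each direction:
  D0: (7, -10, 3) + (1, -1, 0) = (8, -11, 3)
  D1: (7, -10, 3) + (1, 0, -1) = (8, -10, 2)
  D2: (7, -10, 3) + (0, 1, -1) = (7, -9, 2)
  D3: (7, -10, 3) + (-1, 1, 0) = (6, -9, 3)
  D4: (7, -10, 3) + (-1, 0, 1) = (6, -10, 4)
  D5: (7, -10, 3) + (0, -1, 1) = (7, -11, 4)

Answer: 8 -11 3
8 -10 2
7 -9 2
6 -9 3
6 -10 4
7 -11 4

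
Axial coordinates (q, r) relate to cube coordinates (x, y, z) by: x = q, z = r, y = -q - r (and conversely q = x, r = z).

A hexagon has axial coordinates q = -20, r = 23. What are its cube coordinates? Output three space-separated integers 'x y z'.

x = q = -20
z = r = 23
y = -x - z = -(-20) - (23) = -3

Answer: -20 -3 23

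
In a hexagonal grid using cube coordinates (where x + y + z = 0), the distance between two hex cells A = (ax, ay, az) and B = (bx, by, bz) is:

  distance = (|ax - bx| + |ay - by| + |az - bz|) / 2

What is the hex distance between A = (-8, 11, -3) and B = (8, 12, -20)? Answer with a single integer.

Answer: 17

Derivation:
|ax - bx| = |-8 - 8| = 16
|ay - by| = |11 - 12| = 1
|az - bz| = |-3 - (-20)| = 17
distance = (16 + 1 + 17) / 2 = 34 / 2 = 17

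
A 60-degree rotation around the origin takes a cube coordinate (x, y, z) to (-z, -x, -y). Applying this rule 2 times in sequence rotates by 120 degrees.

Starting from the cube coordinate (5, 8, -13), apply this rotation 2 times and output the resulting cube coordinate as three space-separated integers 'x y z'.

Start: (5, 8, -13)
Step 1: (5, 8, -13) -> (-(-13), -(5), -(8)) = (13, -5, -8)
Step 2: (13, -5, -8) -> (-(-8), -(13), -(-5)) = (8, -13, 5)

Answer: 8 -13 5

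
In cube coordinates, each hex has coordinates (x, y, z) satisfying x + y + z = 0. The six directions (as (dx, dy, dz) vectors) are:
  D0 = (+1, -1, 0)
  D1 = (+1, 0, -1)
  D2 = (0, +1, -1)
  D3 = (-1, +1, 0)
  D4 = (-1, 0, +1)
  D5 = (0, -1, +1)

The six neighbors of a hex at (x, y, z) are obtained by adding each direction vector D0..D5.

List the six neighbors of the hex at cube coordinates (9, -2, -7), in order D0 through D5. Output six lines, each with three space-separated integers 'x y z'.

Center: (9, -2, -7). Add each direction:
  D0: (9, -2, -7) + (1, -1, 0) = (10, -3, -7)
  D1: (9, -2, -7) + (1, 0, -1) = (10, -2, -8)
  D2: (9, -2, -7) + (0, 1, -1) = (9, -1, -8)
  D3: (9, -2, -7) + (-1, 1, 0) = (8, -1, -7)
  D4: (9, -2, -7) + (-1, 0, 1) = (8, -2, -6)
  D5: (9, -2, -7) + (0, -1, 1) = (9, -3, -6)

Answer: 10 -3 -7
10 -2 -8
9 -1 -8
8 -1 -7
8 -2 -6
9 -3 -6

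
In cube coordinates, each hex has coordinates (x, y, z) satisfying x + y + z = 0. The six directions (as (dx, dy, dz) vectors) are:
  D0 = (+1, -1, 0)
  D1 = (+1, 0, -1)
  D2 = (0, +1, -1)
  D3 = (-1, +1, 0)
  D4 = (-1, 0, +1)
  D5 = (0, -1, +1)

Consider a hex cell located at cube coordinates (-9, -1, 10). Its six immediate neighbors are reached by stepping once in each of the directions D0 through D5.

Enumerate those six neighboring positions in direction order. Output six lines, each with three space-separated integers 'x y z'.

Answer: -8 -2 10
-8 -1 9
-9 0 9
-10 0 10
-10 -1 11
-9 -2 11

Derivation:
Center: (-9, -1, 10). Add each direction:
  D0: (-9, -1, 10) + (1, -1, 0) = (-8, -2, 10)
  D1: (-9, -1, 10) + (1, 0, -1) = (-8, -1, 9)
  D2: (-9, -1, 10) + (0, 1, -1) = (-9, 0, 9)
  D3: (-9, -1, 10) + (-1, 1, 0) = (-10, 0, 10)
  D4: (-9, -1, 10) + (-1, 0, 1) = (-10, -1, 11)
  D5: (-9, -1, 10) + (0, -1, 1) = (-9, -2, 11)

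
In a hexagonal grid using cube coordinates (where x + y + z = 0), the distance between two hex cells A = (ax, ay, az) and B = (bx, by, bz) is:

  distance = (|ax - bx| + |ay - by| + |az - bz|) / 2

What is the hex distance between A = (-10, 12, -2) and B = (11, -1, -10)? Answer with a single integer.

Answer: 21

Derivation:
|ax - bx| = |-10 - 11| = 21
|ay - by| = |12 - (-1)| = 13
|az - bz| = |-2 - (-10)| = 8
distance = (21 + 13 + 8) / 2 = 42 / 2 = 21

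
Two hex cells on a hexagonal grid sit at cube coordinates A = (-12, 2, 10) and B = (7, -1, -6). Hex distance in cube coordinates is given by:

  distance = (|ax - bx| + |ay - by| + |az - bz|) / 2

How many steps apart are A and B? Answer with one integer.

|ax - bx| = |-12 - 7| = 19
|ay - by| = |2 - (-1)| = 3
|az - bz| = |10 - (-6)| = 16
distance = (19 + 3 + 16) / 2 = 38 / 2 = 19

Answer: 19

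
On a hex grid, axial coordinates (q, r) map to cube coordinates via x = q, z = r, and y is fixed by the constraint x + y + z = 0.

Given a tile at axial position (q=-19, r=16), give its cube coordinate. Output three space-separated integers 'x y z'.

x = q = -19
z = r = 16
y = -x - z = -(-19) - (16) = 3

Answer: -19 3 16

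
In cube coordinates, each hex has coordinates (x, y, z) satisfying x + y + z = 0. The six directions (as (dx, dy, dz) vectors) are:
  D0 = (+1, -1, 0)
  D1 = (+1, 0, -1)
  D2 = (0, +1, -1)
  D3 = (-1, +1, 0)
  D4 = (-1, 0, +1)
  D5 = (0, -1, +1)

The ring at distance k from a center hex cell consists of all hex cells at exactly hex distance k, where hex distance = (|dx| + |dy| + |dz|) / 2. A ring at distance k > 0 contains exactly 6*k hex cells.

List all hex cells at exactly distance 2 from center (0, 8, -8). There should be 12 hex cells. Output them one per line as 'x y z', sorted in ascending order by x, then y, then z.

Walk ring at distance 2 from (0, 8, -8):
Start at center + D4*2 = (-2, 8, -6)
  hex 0: (-2, 8, -6)
  hex 1: (-1, 7, -6)
  hex 2: (0, 6, -6)
  hex 3: (1, 6, -7)
  hex 4: (2, 6, -8)
  hex 5: (2, 7, -9)
  hex 6: (2, 8, -10)
  hex 7: (1, 9, -10)
  hex 8: (0, 10, -10)
  hex 9: (-1, 10, -9)
  hex 10: (-2, 10, -8)
  hex 11: (-2, 9, -7)
Sorted: 12 hexes.

Answer: -2 8 -6
-2 9 -7
-2 10 -8
-1 7 -6
-1 10 -9
0 6 -6
0 10 -10
1 6 -7
1 9 -10
2 6 -8
2 7 -9
2 8 -10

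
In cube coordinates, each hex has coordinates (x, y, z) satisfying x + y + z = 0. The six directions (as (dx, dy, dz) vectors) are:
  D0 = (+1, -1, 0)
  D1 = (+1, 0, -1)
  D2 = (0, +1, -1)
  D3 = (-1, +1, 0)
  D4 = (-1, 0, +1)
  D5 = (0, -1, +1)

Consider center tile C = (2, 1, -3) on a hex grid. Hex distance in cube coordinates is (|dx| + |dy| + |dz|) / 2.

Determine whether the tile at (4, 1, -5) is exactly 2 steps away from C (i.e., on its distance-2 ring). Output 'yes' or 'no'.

Answer: yes

Derivation:
|px - cx| = |4 - 2| = 2
|py - cy| = |1 - 1| = 0
|pz - cz| = |-5 - (-3)| = 2
distance = (2+0+2)/2 = 4/2 = 2
radius = 2; distance == radius -> yes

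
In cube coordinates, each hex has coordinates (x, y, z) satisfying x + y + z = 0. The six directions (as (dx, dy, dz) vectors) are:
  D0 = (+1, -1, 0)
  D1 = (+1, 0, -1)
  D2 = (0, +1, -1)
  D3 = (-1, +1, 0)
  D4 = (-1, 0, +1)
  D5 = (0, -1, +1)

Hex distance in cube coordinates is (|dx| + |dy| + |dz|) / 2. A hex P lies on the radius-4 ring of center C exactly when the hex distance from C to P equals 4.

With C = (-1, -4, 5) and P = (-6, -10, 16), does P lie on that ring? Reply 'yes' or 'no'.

|px - cx| = |-6 - (-1)| = 5
|py - cy| = |-10 - (-4)| = 6
|pz - cz| = |16 - 5| = 11
distance = (5+6+11)/2 = 22/2 = 11
radius = 4; distance != radius -> no

Answer: no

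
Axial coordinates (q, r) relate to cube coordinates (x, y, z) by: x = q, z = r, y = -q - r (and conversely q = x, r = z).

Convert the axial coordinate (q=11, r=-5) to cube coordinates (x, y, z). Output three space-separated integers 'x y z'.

Answer: 11 -6 -5

Derivation:
x = q = 11
z = r = -5
y = -x - z = -(11) - (-5) = -6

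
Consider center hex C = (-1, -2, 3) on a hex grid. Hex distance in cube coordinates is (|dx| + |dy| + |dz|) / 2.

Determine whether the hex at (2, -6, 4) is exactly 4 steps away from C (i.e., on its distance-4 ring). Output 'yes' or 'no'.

Answer: yes

Derivation:
|px - cx| = |2 - (-1)| = 3
|py - cy| = |-6 - (-2)| = 4
|pz - cz| = |4 - 3| = 1
distance = (3+4+1)/2 = 8/2 = 4
radius = 4; distance == radius -> yes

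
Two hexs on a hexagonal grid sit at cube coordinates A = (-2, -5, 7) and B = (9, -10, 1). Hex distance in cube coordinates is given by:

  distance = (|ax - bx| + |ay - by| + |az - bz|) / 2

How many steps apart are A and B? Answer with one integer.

Answer: 11

Derivation:
|ax - bx| = |-2 - 9| = 11
|ay - by| = |-5 - (-10)| = 5
|az - bz| = |7 - 1| = 6
distance = (11 + 5 + 6) / 2 = 22 / 2 = 11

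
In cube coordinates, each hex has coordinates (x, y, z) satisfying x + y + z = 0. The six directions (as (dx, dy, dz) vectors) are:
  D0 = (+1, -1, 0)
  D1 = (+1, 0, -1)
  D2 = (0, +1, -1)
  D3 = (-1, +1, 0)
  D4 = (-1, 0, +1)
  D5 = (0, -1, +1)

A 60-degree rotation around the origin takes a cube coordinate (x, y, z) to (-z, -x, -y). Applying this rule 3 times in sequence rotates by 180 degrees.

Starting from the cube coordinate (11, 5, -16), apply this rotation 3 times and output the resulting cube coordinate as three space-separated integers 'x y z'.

Start: (11, 5, -16)
Step 1: (11, 5, -16) -> (-(-16), -(11), -(5)) = (16, -11, -5)
Step 2: (16, -11, -5) -> (-(-5), -(16), -(-11)) = (5, -16, 11)
Step 3: (5, -16, 11) -> (-(11), -(5), -(-16)) = (-11, -5, 16)

Answer: -11 -5 16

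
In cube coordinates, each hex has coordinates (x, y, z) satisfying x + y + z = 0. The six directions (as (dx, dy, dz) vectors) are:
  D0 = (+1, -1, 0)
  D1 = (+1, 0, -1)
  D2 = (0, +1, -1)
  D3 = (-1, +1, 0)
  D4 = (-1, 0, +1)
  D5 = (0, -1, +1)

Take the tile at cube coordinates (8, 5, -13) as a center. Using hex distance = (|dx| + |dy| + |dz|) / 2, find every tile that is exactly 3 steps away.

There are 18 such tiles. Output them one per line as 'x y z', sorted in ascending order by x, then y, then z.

Walk ring at distance 3 from (8, 5, -13):
Start at center + D4*3 = (5, 5, -10)
  hex 0: (5, 5, -10)
  hex 1: (6, 4, -10)
  hex 2: (7, 3, -10)
  hex 3: (8, 2, -10)
  hex 4: (9, 2, -11)
  hex 5: (10, 2, -12)
  hex 6: (11, 2, -13)
  hex 7: (11, 3, -14)
  hex 8: (11, 4, -15)
  hex 9: (11, 5, -16)
  hex 10: (10, 6, -16)
  hex 11: (9, 7, -16)
  hex 12: (8, 8, -16)
  hex 13: (7, 8, -15)
  hex 14: (6, 8, -14)
  hex 15: (5, 8, -13)
  hex 16: (5, 7, -12)
  hex 17: (5, 6, -11)
Sorted: 18 hexes.

Answer: 5 5 -10
5 6 -11
5 7 -12
5 8 -13
6 4 -10
6 8 -14
7 3 -10
7 8 -15
8 2 -10
8 8 -16
9 2 -11
9 7 -16
10 2 -12
10 6 -16
11 2 -13
11 3 -14
11 4 -15
11 5 -16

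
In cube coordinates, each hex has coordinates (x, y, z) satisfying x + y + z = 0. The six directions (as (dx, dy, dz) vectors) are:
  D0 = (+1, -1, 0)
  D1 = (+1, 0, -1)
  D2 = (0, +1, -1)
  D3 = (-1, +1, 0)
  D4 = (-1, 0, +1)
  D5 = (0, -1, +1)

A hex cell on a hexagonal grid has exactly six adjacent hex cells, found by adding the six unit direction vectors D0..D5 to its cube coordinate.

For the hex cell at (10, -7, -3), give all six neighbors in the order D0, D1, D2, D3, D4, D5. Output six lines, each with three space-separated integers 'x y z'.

Answer: 11 -8 -3
11 -7 -4
10 -6 -4
9 -6 -3
9 -7 -2
10 -8 -2

Derivation:
Center: (10, -7, -3). Add each direction:
  D0: (10, -7, -3) + (1, -1, 0) = (11, -8, -3)
  D1: (10, -7, -3) + (1, 0, -1) = (11, -7, -4)
  D2: (10, -7, -3) + (0, 1, -1) = (10, -6, -4)
  D3: (10, -7, -3) + (-1, 1, 0) = (9, -6, -3)
  D4: (10, -7, -3) + (-1, 0, 1) = (9, -7, -2)
  D5: (10, -7, -3) + (0, -1, 1) = (10, -8, -2)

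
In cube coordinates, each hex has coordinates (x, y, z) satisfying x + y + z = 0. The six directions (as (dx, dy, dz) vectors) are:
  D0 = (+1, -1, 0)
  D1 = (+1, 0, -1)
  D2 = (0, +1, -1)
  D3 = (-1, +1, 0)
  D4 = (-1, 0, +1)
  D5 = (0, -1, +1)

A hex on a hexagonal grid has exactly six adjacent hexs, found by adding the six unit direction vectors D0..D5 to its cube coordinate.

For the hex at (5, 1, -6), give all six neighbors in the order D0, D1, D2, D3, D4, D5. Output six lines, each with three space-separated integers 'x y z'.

Center: (5, 1, -6). Add each direction:
  D0: (5, 1, -6) + (1, -1, 0) = (6, 0, -6)
  D1: (5, 1, -6) + (1, 0, -1) = (6, 1, -7)
  D2: (5, 1, -6) + (0, 1, -1) = (5, 2, -7)
  D3: (5, 1, -6) + (-1, 1, 0) = (4, 2, -6)
  D4: (5, 1, -6) + (-1, 0, 1) = (4, 1, -5)
  D5: (5, 1, -6) + (0, -1, 1) = (5, 0, -5)

Answer: 6 0 -6
6 1 -7
5 2 -7
4 2 -6
4 1 -5
5 0 -5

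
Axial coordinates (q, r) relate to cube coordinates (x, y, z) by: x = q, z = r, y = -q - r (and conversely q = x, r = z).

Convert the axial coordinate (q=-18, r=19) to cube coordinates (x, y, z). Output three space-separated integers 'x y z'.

Answer: -18 -1 19

Derivation:
x = q = -18
z = r = 19
y = -x - z = -(-18) - (19) = -1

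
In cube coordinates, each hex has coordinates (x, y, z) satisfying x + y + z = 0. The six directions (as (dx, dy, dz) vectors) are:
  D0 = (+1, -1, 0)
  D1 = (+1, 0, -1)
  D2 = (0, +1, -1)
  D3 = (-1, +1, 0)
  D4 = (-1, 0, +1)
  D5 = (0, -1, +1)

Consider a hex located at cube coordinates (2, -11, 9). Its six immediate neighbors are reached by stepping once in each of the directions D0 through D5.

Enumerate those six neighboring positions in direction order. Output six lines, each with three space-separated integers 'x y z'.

Center: (2, -11, 9). Add each direction:
  D0: (2, -11, 9) + (1, -1, 0) = (3, -12, 9)
  D1: (2, -11, 9) + (1, 0, -1) = (3, -11, 8)
  D2: (2, -11, 9) + (0, 1, -1) = (2, -10, 8)
  D3: (2, -11, 9) + (-1, 1, 0) = (1, -10, 9)
  D4: (2, -11, 9) + (-1, 0, 1) = (1, -11, 10)
  D5: (2, -11, 9) + (0, -1, 1) = (2, -12, 10)

Answer: 3 -12 9
3 -11 8
2 -10 8
1 -10 9
1 -11 10
2 -12 10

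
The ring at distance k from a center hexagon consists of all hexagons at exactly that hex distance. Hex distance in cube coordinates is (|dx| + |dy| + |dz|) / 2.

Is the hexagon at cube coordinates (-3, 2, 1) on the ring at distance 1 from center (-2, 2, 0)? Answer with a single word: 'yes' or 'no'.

Answer: yes

Derivation:
|px - cx| = |-3 - (-2)| = 1
|py - cy| = |2 - 2| = 0
|pz - cz| = |1 - 0| = 1
distance = (1+0+1)/2 = 2/2 = 1
radius = 1; distance == radius -> yes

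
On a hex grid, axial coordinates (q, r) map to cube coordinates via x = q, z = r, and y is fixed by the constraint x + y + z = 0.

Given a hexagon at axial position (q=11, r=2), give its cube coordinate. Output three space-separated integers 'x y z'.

x = q = 11
z = r = 2
y = -x - z = -(11) - (2) = -13

Answer: 11 -13 2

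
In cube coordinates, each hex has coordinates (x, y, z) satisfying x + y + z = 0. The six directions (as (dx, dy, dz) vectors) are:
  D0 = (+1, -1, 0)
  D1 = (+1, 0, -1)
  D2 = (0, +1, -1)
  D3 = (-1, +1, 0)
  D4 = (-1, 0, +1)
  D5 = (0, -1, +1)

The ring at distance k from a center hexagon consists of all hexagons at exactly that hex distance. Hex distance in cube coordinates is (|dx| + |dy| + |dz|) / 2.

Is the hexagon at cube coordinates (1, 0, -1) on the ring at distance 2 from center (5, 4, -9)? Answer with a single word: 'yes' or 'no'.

Answer: no

Derivation:
|px - cx| = |1 - 5| = 4
|py - cy| = |0 - 4| = 4
|pz - cz| = |-1 - (-9)| = 8
distance = (4+4+8)/2 = 16/2 = 8
radius = 2; distance != radius -> no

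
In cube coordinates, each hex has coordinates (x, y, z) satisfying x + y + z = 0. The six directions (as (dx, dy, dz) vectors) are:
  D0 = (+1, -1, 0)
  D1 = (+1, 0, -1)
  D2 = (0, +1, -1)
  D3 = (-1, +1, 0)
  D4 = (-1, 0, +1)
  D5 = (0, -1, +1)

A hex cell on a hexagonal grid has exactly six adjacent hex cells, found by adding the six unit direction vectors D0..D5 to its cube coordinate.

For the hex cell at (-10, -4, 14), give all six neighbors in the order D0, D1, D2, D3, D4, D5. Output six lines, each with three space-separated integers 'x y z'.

Answer: -9 -5 14
-9 -4 13
-10 -3 13
-11 -3 14
-11 -4 15
-10 -5 15

Derivation:
Center: (-10, -4, 14). Add each direction:
  D0: (-10, -4, 14) + (1, -1, 0) = (-9, -5, 14)
  D1: (-10, -4, 14) + (1, 0, -1) = (-9, -4, 13)
  D2: (-10, -4, 14) + (0, 1, -1) = (-10, -3, 13)
  D3: (-10, -4, 14) + (-1, 1, 0) = (-11, -3, 14)
  D4: (-10, -4, 14) + (-1, 0, 1) = (-11, -4, 15)
  D5: (-10, -4, 14) + (0, -1, 1) = (-10, -5, 15)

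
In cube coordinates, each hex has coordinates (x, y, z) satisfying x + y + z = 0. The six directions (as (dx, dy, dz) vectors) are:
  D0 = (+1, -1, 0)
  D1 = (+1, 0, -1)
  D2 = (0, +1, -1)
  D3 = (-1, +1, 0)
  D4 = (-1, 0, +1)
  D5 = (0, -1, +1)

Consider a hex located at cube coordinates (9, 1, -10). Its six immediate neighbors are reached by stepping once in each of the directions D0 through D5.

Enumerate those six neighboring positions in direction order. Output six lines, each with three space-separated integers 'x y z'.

Answer: 10 0 -10
10 1 -11
9 2 -11
8 2 -10
8 1 -9
9 0 -9

Derivation:
Center: (9, 1, -10). Add each direction:
  D0: (9, 1, -10) + (1, -1, 0) = (10, 0, -10)
  D1: (9, 1, -10) + (1, 0, -1) = (10, 1, -11)
  D2: (9, 1, -10) + (0, 1, -1) = (9, 2, -11)
  D3: (9, 1, -10) + (-1, 1, 0) = (8, 2, -10)
  D4: (9, 1, -10) + (-1, 0, 1) = (8, 1, -9)
  D5: (9, 1, -10) + (0, -1, 1) = (9, 0, -9)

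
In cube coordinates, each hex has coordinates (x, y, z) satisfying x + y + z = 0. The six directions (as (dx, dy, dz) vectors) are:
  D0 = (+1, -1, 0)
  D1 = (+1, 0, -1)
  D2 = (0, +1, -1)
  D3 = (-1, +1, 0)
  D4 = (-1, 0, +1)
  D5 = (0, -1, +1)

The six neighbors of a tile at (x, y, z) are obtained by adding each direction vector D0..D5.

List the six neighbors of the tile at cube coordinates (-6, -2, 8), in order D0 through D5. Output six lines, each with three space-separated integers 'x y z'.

Center: (-6, -2, 8). Add each direction:
  D0: (-6, -2, 8) + (1, -1, 0) = (-5, -3, 8)
  D1: (-6, -2, 8) + (1, 0, -1) = (-5, -2, 7)
  D2: (-6, -2, 8) + (0, 1, -1) = (-6, -1, 7)
  D3: (-6, -2, 8) + (-1, 1, 0) = (-7, -1, 8)
  D4: (-6, -2, 8) + (-1, 0, 1) = (-7, -2, 9)
  D5: (-6, -2, 8) + (0, -1, 1) = (-6, -3, 9)

Answer: -5 -3 8
-5 -2 7
-6 -1 7
-7 -1 8
-7 -2 9
-6 -3 9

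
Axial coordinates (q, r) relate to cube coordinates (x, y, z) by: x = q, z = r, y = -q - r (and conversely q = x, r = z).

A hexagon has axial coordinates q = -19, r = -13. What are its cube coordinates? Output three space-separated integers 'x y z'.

Answer: -19 32 -13

Derivation:
x = q = -19
z = r = -13
y = -x - z = -(-19) - (-13) = 32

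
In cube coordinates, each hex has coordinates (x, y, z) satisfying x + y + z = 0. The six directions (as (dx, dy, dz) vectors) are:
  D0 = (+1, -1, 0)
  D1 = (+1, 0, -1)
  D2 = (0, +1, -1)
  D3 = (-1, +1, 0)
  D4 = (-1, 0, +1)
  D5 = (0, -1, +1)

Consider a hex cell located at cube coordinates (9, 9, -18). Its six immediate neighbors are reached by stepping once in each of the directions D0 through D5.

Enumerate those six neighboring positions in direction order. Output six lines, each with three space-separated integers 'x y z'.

Answer: 10 8 -18
10 9 -19
9 10 -19
8 10 -18
8 9 -17
9 8 -17

Derivation:
Center: (9, 9, -18). Add each direction:
  D0: (9, 9, -18) + (1, -1, 0) = (10, 8, -18)
  D1: (9, 9, -18) + (1, 0, -1) = (10, 9, -19)
  D2: (9, 9, -18) + (0, 1, -1) = (9, 10, -19)
  D3: (9, 9, -18) + (-1, 1, 0) = (8, 10, -18)
  D4: (9, 9, -18) + (-1, 0, 1) = (8, 9, -17)
  D5: (9, 9, -18) + (0, -1, 1) = (9, 8, -17)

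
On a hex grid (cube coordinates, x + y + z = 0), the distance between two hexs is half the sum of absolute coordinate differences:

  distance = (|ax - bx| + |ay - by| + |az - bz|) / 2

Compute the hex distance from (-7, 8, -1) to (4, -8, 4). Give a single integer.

|ax - bx| = |-7 - 4| = 11
|ay - by| = |8 - (-8)| = 16
|az - bz| = |-1 - 4| = 5
distance = (11 + 16 + 5) / 2 = 32 / 2 = 16

Answer: 16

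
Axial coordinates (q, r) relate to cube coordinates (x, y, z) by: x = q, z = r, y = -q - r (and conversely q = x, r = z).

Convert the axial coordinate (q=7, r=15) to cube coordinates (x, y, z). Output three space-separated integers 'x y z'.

Answer: 7 -22 15

Derivation:
x = q = 7
z = r = 15
y = -x - z = -(7) - (15) = -22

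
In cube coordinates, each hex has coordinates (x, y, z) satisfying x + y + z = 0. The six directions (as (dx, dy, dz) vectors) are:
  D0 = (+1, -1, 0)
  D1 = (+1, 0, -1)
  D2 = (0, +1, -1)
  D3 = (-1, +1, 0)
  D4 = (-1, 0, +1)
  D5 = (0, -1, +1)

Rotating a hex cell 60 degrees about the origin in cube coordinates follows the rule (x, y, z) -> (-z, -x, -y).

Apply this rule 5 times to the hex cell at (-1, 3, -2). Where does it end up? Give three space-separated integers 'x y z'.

Start: (-1, 3, -2)
Step 1: (-1, 3, -2) -> (-(-2), -(-1), -(3)) = (2, 1, -3)
Step 2: (2, 1, -3) -> (-(-3), -(2), -(1)) = (3, -2, -1)
Step 3: (3, -2, -1) -> (-(-1), -(3), -(-2)) = (1, -3, 2)
Step 4: (1, -3, 2) -> (-(2), -(1), -(-3)) = (-2, -1, 3)
Step 5: (-2, -1, 3) -> (-(3), -(-2), -(-1)) = (-3, 2, 1)

Answer: -3 2 1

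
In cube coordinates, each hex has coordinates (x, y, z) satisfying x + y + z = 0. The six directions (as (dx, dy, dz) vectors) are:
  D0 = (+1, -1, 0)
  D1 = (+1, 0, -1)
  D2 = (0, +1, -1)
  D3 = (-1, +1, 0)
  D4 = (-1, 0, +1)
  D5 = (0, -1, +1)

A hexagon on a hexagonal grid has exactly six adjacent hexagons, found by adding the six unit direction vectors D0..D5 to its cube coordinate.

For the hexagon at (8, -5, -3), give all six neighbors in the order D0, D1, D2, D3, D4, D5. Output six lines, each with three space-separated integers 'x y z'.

Answer: 9 -6 -3
9 -5 -4
8 -4 -4
7 -4 -3
7 -5 -2
8 -6 -2

Derivation:
Center: (8, -5, -3). Add each direction:
  D0: (8, -5, -3) + (1, -1, 0) = (9, -6, -3)
  D1: (8, -5, -3) + (1, 0, -1) = (9, -5, -4)
  D2: (8, -5, -3) + (0, 1, -1) = (8, -4, -4)
  D3: (8, -5, -3) + (-1, 1, 0) = (7, -4, -3)
  D4: (8, -5, -3) + (-1, 0, 1) = (7, -5, -2)
  D5: (8, -5, -3) + (0, -1, 1) = (8, -6, -2)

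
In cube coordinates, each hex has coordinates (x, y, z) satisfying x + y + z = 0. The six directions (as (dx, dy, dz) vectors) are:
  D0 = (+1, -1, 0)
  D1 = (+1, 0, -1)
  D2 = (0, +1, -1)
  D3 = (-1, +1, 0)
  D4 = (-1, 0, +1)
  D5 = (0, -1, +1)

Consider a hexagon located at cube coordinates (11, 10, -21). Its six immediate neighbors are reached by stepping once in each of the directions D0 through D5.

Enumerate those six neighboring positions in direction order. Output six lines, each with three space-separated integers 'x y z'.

Answer: 12 9 -21
12 10 -22
11 11 -22
10 11 -21
10 10 -20
11 9 -20

Derivation:
Center: (11, 10, -21). Add each direction:
  D0: (11, 10, -21) + (1, -1, 0) = (12, 9, -21)
  D1: (11, 10, -21) + (1, 0, -1) = (12, 10, -22)
  D2: (11, 10, -21) + (0, 1, -1) = (11, 11, -22)
  D3: (11, 10, -21) + (-1, 1, 0) = (10, 11, -21)
  D4: (11, 10, -21) + (-1, 0, 1) = (10, 10, -20)
  D5: (11, 10, -21) + (0, -1, 1) = (11, 9, -20)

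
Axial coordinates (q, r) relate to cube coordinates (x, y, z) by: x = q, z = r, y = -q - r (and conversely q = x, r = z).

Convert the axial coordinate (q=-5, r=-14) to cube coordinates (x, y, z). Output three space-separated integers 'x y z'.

x = q = -5
z = r = -14
y = -x - z = -(-5) - (-14) = 19

Answer: -5 19 -14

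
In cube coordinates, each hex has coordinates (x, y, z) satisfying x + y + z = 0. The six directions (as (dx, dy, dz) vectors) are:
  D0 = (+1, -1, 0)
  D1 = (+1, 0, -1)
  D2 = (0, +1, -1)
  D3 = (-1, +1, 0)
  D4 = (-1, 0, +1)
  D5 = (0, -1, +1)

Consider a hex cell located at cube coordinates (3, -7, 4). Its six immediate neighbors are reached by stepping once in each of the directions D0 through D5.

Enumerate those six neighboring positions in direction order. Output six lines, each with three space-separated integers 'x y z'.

Answer: 4 -8 4
4 -7 3
3 -6 3
2 -6 4
2 -7 5
3 -8 5

Derivation:
Center: (3, -7, 4). Add each direction:
  D0: (3, -7, 4) + (1, -1, 0) = (4, -8, 4)
  D1: (3, -7, 4) + (1, 0, -1) = (4, -7, 3)
  D2: (3, -7, 4) + (0, 1, -1) = (3, -6, 3)
  D3: (3, -7, 4) + (-1, 1, 0) = (2, -6, 4)
  D4: (3, -7, 4) + (-1, 0, 1) = (2, -7, 5)
  D5: (3, -7, 4) + (0, -1, 1) = (3, -8, 5)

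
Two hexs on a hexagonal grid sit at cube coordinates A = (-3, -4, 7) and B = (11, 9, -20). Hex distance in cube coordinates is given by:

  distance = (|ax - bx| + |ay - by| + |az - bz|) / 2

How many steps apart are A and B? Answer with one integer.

|ax - bx| = |-3 - 11| = 14
|ay - by| = |-4 - 9| = 13
|az - bz| = |7 - (-20)| = 27
distance = (14 + 13 + 27) / 2 = 54 / 2 = 27

Answer: 27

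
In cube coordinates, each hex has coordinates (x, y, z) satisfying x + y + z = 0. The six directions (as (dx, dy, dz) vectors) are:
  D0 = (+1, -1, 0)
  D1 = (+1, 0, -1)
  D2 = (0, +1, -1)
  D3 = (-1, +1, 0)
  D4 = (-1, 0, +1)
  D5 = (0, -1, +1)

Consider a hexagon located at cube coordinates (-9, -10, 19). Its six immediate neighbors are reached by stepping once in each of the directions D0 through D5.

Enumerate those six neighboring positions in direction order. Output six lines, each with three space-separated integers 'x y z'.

Center: (-9, -10, 19). Add each direction:
  D0: (-9, -10, 19) + (1, -1, 0) = (-8, -11, 19)
  D1: (-9, -10, 19) + (1, 0, -1) = (-8, -10, 18)
  D2: (-9, -10, 19) + (0, 1, -1) = (-9, -9, 18)
  D3: (-9, -10, 19) + (-1, 1, 0) = (-10, -9, 19)
  D4: (-9, -10, 19) + (-1, 0, 1) = (-10, -10, 20)
  D5: (-9, -10, 19) + (0, -1, 1) = (-9, -11, 20)

Answer: -8 -11 19
-8 -10 18
-9 -9 18
-10 -9 19
-10 -10 20
-9 -11 20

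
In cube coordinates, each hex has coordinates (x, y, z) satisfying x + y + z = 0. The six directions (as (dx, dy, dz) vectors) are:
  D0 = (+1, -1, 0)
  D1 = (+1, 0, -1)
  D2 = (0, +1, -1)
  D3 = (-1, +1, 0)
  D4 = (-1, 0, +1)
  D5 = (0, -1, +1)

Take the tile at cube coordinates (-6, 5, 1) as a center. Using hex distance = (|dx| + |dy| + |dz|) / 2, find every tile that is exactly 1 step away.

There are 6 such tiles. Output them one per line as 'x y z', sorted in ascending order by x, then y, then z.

Answer: -7 5 2
-7 6 1
-6 4 2
-6 6 0
-5 4 1
-5 5 0

Derivation:
Walk ring at distance 1 from (-6, 5, 1):
Start at center + D4*1 = (-7, 5, 2)
  hex 0: (-7, 5, 2)
  hex 1: (-6, 4, 2)
  hex 2: (-5, 4, 1)
  hex 3: (-5, 5, 0)
  hex 4: (-6, 6, 0)
  hex 5: (-7, 6, 1)
Sorted: 6 hexes.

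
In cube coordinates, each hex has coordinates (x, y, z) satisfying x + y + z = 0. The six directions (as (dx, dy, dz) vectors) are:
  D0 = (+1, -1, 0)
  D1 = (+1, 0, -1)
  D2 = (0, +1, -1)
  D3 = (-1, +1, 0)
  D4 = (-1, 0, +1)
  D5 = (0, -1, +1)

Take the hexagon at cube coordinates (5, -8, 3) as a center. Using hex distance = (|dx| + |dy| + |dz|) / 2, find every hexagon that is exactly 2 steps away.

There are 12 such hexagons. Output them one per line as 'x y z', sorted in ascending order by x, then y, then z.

Answer: 3 -8 5
3 -7 4
3 -6 3
4 -9 5
4 -6 2
5 -10 5
5 -6 1
6 -10 4
6 -7 1
7 -10 3
7 -9 2
7 -8 1

Derivation:
Walk ring at distance 2 from (5, -8, 3):
Start at center + D4*2 = (3, -8, 5)
  hex 0: (3, -8, 5)
  hex 1: (4, -9, 5)
  hex 2: (5, -10, 5)
  hex 3: (6, -10, 4)
  hex 4: (7, -10, 3)
  hex 5: (7, -9, 2)
  hex 6: (7, -8, 1)
  hex 7: (6, -7, 1)
  hex 8: (5, -6, 1)
  hex 9: (4, -6, 2)
  hex 10: (3, -6, 3)
  hex 11: (3, -7, 4)
Sorted: 12 hexes.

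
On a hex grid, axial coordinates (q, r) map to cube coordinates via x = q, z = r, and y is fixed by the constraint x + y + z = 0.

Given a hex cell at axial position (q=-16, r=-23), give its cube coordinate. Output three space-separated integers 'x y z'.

x = q = -16
z = r = -23
y = -x - z = -(-16) - (-23) = 39

Answer: -16 39 -23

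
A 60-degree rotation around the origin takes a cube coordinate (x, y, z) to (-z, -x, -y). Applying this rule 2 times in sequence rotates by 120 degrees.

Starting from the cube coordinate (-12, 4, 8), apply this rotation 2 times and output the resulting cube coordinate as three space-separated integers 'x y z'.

Answer: 4 8 -12

Derivation:
Start: (-12, 4, 8)
Step 1: (-12, 4, 8) -> (-(8), -(-12), -(4)) = (-8, 12, -4)
Step 2: (-8, 12, -4) -> (-(-4), -(-8), -(12)) = (4, 8, -12)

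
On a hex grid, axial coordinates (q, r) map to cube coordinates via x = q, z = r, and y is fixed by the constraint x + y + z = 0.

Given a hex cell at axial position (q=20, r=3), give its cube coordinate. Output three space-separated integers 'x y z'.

x = q = 20
z = r = 3
y = -x - z = -(20) - (3) = -23

Answer: 20 -23 3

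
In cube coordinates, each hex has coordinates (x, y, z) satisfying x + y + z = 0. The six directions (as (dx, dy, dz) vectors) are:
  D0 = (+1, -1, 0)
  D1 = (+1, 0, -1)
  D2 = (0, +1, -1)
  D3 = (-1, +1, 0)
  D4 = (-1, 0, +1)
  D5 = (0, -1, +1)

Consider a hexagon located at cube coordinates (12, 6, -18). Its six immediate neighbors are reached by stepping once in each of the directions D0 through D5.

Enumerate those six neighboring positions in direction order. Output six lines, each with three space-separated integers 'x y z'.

Center: (12, 6, -18). Add each direction:
  D0: (12, 6, -18) + (1, -1, 0) = (13, 5, -18)
  D1: (12, 6, -18) + (1, 0, -1) = (13, 6, -19)
  D2: (12, 6, -18) + (0, 1, -1) = (12, 7, -19)
  D3: (12, 6, -18) + (-1, 1, 0) = (11, 7, -18)
  D4: (12, 6, -18) + (-1, 0, 1) = (11, 6, -17)
  D5: (12, 6, -18) + (0, -1, 1) = (12, 5, -17)

Answer: 13 5 -18
13 6 -19
12 7 -19
11 7 -18
11 6 -17
12 5 -17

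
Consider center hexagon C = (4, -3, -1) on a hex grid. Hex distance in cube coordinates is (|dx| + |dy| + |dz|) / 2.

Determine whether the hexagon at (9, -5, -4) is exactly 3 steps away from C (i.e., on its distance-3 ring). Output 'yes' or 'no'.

Answer: no

Derivation:
|px - cx| = |9 - 4| = 5
|py - cy| = |-5 - (-3)| = 2
|pz - cz| = |-4 - (-1)| = 3
distance = (5+2+3)/2 = 10/2 = 5
radius = 3; distance != radius -> no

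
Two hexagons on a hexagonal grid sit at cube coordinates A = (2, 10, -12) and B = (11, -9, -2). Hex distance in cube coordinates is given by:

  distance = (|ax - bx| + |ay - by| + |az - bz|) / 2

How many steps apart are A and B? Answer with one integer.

|ax - bx| = |2 - 11| = 9
|ay - by| = |10 - (-9)| = 19
|az - bz| = |-12 - (-2)| = 10
distance = (9 + 19 + 10) / 2 = 38 / 2 = 19

Answer: 19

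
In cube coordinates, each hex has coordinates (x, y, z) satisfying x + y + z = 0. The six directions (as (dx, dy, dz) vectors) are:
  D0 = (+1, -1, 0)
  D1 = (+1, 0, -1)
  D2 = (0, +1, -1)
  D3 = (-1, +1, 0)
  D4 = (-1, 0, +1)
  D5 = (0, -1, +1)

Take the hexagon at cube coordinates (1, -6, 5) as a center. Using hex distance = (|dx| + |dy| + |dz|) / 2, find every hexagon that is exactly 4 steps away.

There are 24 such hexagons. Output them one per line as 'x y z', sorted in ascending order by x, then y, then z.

Walk ring at distance 4 from (1, -6, 5):
Start at center + D4*4 = (-3, -6, 9)
  hex 0: (-3, -6, 9)
  hex 1: (-2, -7, 9)
  hex 2: (-1, -8, 9)
  hex 3: (0, -9, 9)
  hex 4: (1, -10, 9)
  hex 5: (2, -10, 8)
  hex 6: (3, -10, 7)
  hex 7: (4, -10, 6)
  hex 8: (5, -10, 5)
  hex 9: (5, -9, 4)
  hex 10: (5, -8, 3)
  hex 11: (5, -7, 2)
  hex 12: (5, -6, 1)
  hex 13: (4, -5, 1)
  hex 14: (3, -4, 1)
  hex 15: (2, -3, 1)
  hex 16: (1, -2, 1)
  hex 17: (0, -2, 2)
  hex 18: (-1, -2, 3)
  hex 19: (-2, -2, 4)
  hex 20: (-3, -2, 5)
  hex 21: (-3, -3, 6)
  hex 22: (-3, -4, 7)
  hex 23: (-3, -5, 8)
Sorted: 24 hexes.

Answer: -3 -6 9
-3 -5 8
-3 -4 7
-3 -3 6
-3 -2 5
-2 -7 9
-2 -2 4
-1 -8 9
-1 -2 3
0 -9 9
0 -2 2
1 -10 9
1 -2 1
2 -10 8
2 -3 1
3 -10 7
3 -4 1
4 -10 6
4 -5 1
5 -10 5
5 -9 4
5 -8 3
5 -7 2
5 -6 1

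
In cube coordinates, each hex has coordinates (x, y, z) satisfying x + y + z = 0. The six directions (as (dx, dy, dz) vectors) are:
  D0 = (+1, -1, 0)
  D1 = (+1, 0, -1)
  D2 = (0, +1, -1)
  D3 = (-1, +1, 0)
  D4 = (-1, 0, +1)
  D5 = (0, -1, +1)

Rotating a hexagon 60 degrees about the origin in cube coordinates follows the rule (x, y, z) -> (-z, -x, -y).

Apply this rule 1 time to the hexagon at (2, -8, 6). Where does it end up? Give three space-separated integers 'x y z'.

Answer: -6 -2 8

Derivation:
Start: (2, -8, 6)
Step 1: (2, -8, 6) -> (-(6), -(2), -(-8)) = (-6, -2, 8)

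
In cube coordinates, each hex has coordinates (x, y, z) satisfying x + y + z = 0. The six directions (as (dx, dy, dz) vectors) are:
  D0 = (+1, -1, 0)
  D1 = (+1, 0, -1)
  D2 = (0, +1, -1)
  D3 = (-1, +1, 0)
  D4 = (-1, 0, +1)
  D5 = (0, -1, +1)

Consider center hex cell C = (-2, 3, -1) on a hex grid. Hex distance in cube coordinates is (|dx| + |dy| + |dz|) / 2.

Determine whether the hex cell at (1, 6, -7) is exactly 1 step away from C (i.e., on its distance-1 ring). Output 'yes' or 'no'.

|px - cx| = |1 - (-2)| = 3
|py - cy| = |6 - 3| = 3
|pz - cz| = |-7 - (-1)| = 6
distance = (3+3+6)/2 = 12/2 = 6
radius = 1; distance != radius -> no

Answer: no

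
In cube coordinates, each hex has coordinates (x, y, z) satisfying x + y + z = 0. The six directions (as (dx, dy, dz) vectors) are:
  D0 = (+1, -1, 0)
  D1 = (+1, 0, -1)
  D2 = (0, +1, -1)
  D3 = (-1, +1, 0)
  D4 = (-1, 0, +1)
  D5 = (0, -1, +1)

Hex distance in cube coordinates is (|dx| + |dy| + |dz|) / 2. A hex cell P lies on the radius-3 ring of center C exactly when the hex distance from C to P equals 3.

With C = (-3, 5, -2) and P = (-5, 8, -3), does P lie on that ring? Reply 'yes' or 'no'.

|px - cx| = |-5 - (-3)| = 2
|py - cy| = |8 - 5| = 3
|pz - cz| = |-3 - (-2)| = 1
distance = (2+3+1)/2 = 6/2 = 3
radius = 3; distance == radius -> yes

Answer: yes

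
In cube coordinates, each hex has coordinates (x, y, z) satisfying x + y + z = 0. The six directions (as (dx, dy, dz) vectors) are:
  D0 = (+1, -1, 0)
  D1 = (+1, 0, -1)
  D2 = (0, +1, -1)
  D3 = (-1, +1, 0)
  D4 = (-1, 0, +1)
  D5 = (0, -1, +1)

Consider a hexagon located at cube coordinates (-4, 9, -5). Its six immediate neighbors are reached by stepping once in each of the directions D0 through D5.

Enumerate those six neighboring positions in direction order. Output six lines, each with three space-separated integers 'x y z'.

Answer: -3 8 -5
-3 9 -6
-4 10 -6
-5 10 -5
-5 9 -4
-4 8 -4

Derivation:
Center: (-4, 9, -5). Add each direction:
  D0: (-4, 9, -5) + (1, -1, 0) = (-3, 8, -5)
  D1: (-4, 9, -5) + (1, 0, -1) = (-3, 9, -6)
  D2: (-4, 9, -5) + (0, 1, -1) = (-4, 10, -6)
  D3: (-4, 9, -5) + (-1, 1, 0) = (-5, 10, -5)
  D4: (-4, 9, -5) + (-1, 0, 1) = (-5, 9, -4)
  D5: (-4, 9, -5) + (0, -1, 1) = (-4, 8, -4)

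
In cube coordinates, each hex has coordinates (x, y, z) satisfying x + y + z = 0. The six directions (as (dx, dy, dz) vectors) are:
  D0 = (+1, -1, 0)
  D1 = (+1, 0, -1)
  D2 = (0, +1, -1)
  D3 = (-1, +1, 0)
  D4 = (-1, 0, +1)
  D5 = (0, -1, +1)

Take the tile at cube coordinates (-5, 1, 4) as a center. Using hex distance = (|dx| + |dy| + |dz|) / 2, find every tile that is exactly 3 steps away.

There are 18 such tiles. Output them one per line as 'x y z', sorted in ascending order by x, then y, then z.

Answer: -8 1 7
-8 2 6
-8 3 5
-8 4 4
-7 0 7
-7 4 3
-6 -1 7
-6 4 2
-5 -2 7
-5 4 1
-4 -2 6
-4 3 1
-3 -2 5
-3 2 1
-2 -2 4
-2 -1 3
-2 0 2
-2 1 1

Derivation:
Walk ring at distance 3 from (-5, 1, 4):
Start at center + D4*3 = (-8, 1, 7)
  hex 0: (-8, 1, 7)
  hex 1: (-7, 0, 7)
  hex 2: (-6, -1, 7)
  hex 3: (-5, -2, 7)
  hex 4: (-4, -2, 6)
  hex 5: (-3, -2, 5)
  hex 6: (-2, -2, 4)
  hex 7: (-2, -1, 3)
  hex 8: (-2, 0, 2)
  hex 9: (-2, 1, 1)
  hex 10: (-3, 2, 1)
  hex 11: (-4, 3, 1)
  hex 12: (-5, 4, 1)
  hex 13: (-6, 4, 2)
  hex 14: (-7, 4, 3)
  hex 15: (-8, 4, 4)
  hex 16: (-8, 3, 5)
  hex 17: (-8, 2, 6)
Sorted: 18 hexes.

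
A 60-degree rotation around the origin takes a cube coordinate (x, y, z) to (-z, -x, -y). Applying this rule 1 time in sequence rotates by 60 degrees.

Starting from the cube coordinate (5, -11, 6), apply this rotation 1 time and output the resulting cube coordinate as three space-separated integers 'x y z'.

Answer: -6 -5 11

Derivation:
Start: (5, -11, 6)
Step 1: (5, -11, 6) -> (-(6), -(5), -(-11)) = (-6, -5, 11)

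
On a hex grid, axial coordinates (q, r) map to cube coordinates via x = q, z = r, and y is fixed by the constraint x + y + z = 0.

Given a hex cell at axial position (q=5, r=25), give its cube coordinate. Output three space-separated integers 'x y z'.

x = q = 5
z = r = 25
y = -x - z = -(5) - (25) = -30

Answer: 5 -30 25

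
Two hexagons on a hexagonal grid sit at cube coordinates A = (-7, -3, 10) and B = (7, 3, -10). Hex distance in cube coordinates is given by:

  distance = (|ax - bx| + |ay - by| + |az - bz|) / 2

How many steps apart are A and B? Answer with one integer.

|ax - bx| = |-7 - 7| = 14
|ay - by| = |-3 - 3| = 6
|az - bz| = |10 - (-10)| = 20
distance = (14 + 6 + 20) / 2 = 40 / 2 = 20

Answer: 20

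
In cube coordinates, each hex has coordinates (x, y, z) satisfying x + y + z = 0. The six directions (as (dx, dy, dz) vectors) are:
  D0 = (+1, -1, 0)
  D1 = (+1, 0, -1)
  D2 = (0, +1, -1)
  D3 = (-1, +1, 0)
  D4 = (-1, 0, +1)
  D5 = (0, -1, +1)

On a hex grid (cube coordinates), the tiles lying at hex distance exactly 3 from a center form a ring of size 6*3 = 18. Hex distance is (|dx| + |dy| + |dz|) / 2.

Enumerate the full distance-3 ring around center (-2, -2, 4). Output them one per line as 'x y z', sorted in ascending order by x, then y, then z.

Walk ring at distance 3 from (-2, -2, 4):
Start at center + D4*3 = (-5, -2, 7)
  hex 0: (-5, -2, 7)
  hex 1: (-4, -3, 7)
  hex 2: (-3, -4, 7)
  hex 3: (-2, -5, 7)
  hex 4: (-1, -5, 6)
  hex 5: (0, -5, 5)
  hex 6: (1, -5, 4)
  hex 7: (1, -4, 3)
  hex 8: (1, -3, 2)
  hex 9: (1, -2, 1)
  hex 10: (0, -1, 1)
  hex 11: (-1, 0, 1)
  hex 12: (-2, 1, 1)
  hex 13: (-3, 1, 2)
  hex 14: (-4, 1, 3)
  hex 15: (-5, 1, 4)
  hex 16: (-5, 0, 5)
  hex 17: (-5, -1, 6)
Sorted: 18 hexes.

Answer: -5 -2 7
-5 -1 6
-5 0 5
-5 1 4
-4 -3 7
-4 1 3
-3 -4 7
-3 1 2
-2 -5 7
-2 1 1
-1 -5 6
-1 0 1
0 -5 5
0 -1 1
1 -5 4
1 -4 3
1 -3 2
1 -2 1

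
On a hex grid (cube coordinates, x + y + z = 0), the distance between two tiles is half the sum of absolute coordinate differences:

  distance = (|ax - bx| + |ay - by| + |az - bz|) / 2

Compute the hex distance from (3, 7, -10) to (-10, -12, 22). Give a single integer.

|ax - bx| = |3 - (-10)| = 13
|ay - by| = |7 - (-12)| = 19
|az - bz| = |-10 - 22| = 32
distance = (13 + 19 + 32) / 2 = 64 / 2 = 32

Answer: 32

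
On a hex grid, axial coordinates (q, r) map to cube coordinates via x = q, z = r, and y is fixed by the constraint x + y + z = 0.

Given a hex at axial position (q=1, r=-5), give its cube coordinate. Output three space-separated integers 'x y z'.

Answer: 1 4 -5

Derivation:
x = q = 1
z = r = -5
y = -x - z = -(1) - (-5) = 4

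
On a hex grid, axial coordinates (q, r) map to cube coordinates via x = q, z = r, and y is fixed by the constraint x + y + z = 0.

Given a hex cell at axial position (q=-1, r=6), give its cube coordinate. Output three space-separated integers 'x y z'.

x = q = -1
z = r = 6
y = -x - z = -(-1) - (6) = -5

Answer: -1 -5 6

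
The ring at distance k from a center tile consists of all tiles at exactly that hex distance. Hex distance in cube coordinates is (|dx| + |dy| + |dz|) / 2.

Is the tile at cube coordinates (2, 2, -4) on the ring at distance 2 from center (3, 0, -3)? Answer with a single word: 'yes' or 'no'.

|px - cx| = |2 - 3| = 1
|py - cy| = |2 - 0| = 2
|pz - cz| = |-4 - (-3)| = 1
distance = (1+2+1)/2 = 4/2 = 2
radius = 2; distance == radius -> yes

Answer: yes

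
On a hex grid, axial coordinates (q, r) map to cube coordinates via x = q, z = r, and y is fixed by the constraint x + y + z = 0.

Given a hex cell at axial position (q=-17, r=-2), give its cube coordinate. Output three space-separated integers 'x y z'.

x = q = -17
z = r = -2
y = -x - z = -(-17) - (-2) = 19

Answer: -17 19 -2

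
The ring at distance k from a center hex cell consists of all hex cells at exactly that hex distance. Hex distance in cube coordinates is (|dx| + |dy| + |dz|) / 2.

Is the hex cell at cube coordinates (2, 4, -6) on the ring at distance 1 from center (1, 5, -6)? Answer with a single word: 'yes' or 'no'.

|px - cx| = |2 - 1| = 1
|py - cy| = |4 - 5| = 1
|pz - cz| = |-6 - (-6)| = 0
distance = (1+1+0)/2 = 2/2 = 1
radius = 1; distance == radius -> yes

Answer: yes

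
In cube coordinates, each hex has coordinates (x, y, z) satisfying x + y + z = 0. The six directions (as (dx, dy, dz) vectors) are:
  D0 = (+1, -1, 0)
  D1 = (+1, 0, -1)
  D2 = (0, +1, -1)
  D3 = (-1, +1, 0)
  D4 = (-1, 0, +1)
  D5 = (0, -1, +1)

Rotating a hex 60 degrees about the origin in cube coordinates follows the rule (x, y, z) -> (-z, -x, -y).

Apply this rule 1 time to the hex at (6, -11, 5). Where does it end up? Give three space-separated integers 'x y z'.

Start: (6, -11, 5)
Step 1: (6, -11, 5) -> (-(5), -(6), -(-11)) = (-5, -6, 11)

Answer: -5 -6 11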